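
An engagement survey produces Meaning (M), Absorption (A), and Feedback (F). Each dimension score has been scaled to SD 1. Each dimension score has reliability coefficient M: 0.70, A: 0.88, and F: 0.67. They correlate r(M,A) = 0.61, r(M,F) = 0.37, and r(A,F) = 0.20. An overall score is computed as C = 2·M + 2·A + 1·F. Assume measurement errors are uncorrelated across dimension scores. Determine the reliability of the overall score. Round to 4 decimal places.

0.8756

Var(C) = 2² + 2² + 1 + 2·[4·0.61 + 2·0.37 + 2·0.20] = 9 + 7.16 = 16.16.
With uncorrelated errors the cross-covariances are all true-score covariance, so they carry over unchanged; only the diagonal terms shrink to ρᵢσᵢ².
True-score variance = [2²·0.70 + 2²·0.88 + 0.67] + 7.16 = 6.99 + 7.16 = 14.15.
Reliability = 14.15 / 16.16 = 0.8756.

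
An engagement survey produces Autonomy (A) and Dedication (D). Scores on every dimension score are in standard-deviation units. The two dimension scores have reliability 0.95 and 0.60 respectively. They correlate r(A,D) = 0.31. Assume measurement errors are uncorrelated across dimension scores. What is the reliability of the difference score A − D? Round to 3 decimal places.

0.674

Var(A−D) = 1 + 1 − 2·0.31 = 2 − 0.62 = 1.38.
Under uncorrelated errors the observed covariances equal the true-score covariances, so only the own-variance terms attenuate.
True-score variance = [0.95 + 0.60] − 0.62 = 1.55 − 0.62 = 0.93.
Reliability = 0.93 / 1.38 = 0.674.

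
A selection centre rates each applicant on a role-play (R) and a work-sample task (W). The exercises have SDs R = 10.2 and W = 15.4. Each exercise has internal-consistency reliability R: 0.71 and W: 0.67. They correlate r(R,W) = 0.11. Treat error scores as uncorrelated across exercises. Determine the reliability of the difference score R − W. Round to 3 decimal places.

0.646

Var(R−W) = 10.2² + 15.4² − 2·10.2·15.4·0.11 = 341.2 − 34.5576 = 306.642.
Under uncorrelated errors the observed covariances equal the true-score covariances, so only the own-variance terms attenuate.
True-score variance = [10.2²·0.71 + 15.4²·0.67] − 34.5576 = 232.766 − 34.5576 = 198.208.
Reliability = 198.208 / 306.642 = 0.646.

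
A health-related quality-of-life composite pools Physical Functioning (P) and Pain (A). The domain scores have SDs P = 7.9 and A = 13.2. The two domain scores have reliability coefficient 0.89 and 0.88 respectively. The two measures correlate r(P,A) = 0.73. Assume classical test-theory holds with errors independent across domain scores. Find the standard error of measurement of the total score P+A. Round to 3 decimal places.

5.270

Var(total) = 236.65 + 152.249 = 388.899.
True-score variance = 208.876 + 152.249 = 361.125, so reliability = 0.9286.
Error variance = 388.899 − 361.125 = 27.7739; SEM = √27.7739 = 5.270.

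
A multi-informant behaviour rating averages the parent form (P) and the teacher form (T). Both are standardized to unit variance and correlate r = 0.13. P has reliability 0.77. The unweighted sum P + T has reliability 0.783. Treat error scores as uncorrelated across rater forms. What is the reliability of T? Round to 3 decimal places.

Var(P+T) = 2 + 2·0.13 = 2.260.
True-score variance = ρ_P + ρ_T + 2·0.13, so 0.783 = (0.77 + ρ_T + 0.26) / 2.260.
ρ_T = 0.783·2.260 − 0.77 − 0.26 = 0.740.

0.740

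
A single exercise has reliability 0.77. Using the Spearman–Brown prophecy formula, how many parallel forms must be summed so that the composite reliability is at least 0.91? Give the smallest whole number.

k ≥ ρ*(1−ρ₁)/(ρ₁(1−ρ*)) = 0.91·0.23 / (0.77·0.09) = 3.020.
Smallest integer k = 4.

4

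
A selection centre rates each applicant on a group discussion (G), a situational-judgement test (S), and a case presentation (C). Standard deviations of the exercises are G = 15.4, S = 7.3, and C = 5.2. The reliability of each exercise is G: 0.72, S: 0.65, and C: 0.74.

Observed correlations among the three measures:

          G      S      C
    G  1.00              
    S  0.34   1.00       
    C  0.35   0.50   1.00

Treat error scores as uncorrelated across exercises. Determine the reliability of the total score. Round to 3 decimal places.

0.811

Var(G+S+C) = 15.4² + 7.3² + 5.2² + 2·[15.4·7.3·0.34 + 15.4·5.2·0.35 + 7.3·5.2·0.50] = 317.49 + 170.462 = 487.952.
Because errors are independent across components, Cov(Tᵢ,Tⱼ) = Cov(Xᵢ,Xⱼ); the off-diagonal part of the true-score variance is the same as above.
True-score variance = [15.4²·0.72 + 7.3²·0.65 + 5.2²·0.74] + 170.462 = 225.403 + 170.462 = 395.865.
Reliability = 395.865 / 487.952 = 0.811.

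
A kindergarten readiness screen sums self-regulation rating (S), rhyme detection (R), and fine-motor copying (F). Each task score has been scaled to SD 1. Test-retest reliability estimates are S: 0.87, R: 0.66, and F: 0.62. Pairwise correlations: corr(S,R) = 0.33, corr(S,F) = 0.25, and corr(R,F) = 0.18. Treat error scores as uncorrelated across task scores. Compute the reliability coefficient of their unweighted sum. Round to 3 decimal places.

Var(S+R+F) = 3 + 2·[0.33 + 0.25 + 0.18] = 3 + 1.52 = 4.52.
Under uncorrelated errors the observed covariances equal the true-score covariances, so only the own-variance terms attenuate.
True-score variance = [0.87 + 0.66 + 0.62] + 1.52 = 2.15 + 1.52 = 3.67.
Reliability = 3.67 / 4.52 = 0.812.

0.812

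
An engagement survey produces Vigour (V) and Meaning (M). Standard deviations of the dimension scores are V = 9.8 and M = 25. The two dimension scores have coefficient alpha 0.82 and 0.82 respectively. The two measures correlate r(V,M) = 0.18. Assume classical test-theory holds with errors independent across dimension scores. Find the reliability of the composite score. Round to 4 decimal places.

Var(V+M) = 9.8² + 25² + 2·[9.8·25·0.18] = 721.04 + 88.2 = 809.24.
With uncorrelated errors the cross-covariances are all true-score covariance, so they carry over unchanged; only the diagonal terms shrink to ρᵢσᵢ².
True-score variance = [9.8²·0.82 + 25²·0.82] + 88.2 = 591.253 + 88.2 = 679.453.
Reliability = 679.453 / 809.24 = 0.8396.

0.8396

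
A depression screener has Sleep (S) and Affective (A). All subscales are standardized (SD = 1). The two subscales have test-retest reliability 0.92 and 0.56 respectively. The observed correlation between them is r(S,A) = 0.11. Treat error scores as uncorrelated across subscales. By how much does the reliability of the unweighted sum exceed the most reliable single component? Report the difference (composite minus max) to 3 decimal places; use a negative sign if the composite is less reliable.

Var(sum) = 2 + 0.22 = 2.22; true-score variance = 1.48 + 0.22 = 1.7; composite reliability = 0.7658.
Max component reliability = 0.9200.
Difference = 0.7658 − 0.9200 = -0.154.

-0.154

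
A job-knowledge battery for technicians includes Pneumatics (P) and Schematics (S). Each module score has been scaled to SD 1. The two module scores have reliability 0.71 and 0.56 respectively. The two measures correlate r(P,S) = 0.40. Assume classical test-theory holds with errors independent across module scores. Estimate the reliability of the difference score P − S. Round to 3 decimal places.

0.392

Var(P−S) = 1 + 1 − 2·0.40 = 2 − 0.8 = 1.2.
With uncorrelated errors the cross-covariances are all true-score covariance, so they carry over unchanged; only the diagonal terms shrink to ρᵢσᵢ².
True-score variance = [0.71 + 0.56] − 0.8 = 1.27 − 0.8 = 0.47.
Reliability = 0.47 / 1.2 = 0.392.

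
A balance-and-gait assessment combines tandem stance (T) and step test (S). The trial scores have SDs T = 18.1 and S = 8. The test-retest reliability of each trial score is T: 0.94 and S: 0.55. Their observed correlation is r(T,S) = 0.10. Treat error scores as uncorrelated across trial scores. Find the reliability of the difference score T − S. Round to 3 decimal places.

Var(T−S) = 18.1² + 8² − 2·18.1·8·0.10 = 391.61 − 28.96 = 362.65.
With uncorrelated errors the cross-covariances are all true-score covariance, so they carry over unchanged; only the diagonal terms shrink to ρᵢσᵢ².
True-score variance = [18.1²·0.94 + 8²·0.55] − 28.96 = 343.153 − 28.96 = 314.193.
Reliability = 314.193 / 362.65 = 0.866.

0.866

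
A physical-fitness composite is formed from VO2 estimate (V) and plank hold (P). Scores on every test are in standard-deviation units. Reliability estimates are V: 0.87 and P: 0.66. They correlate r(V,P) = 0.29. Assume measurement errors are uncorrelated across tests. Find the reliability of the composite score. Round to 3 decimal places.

0.818

Var(V+P) = 2 + 2·[0.29] = 2 + 0.58 = 2.58.
Because errors are independent across components, Cov(Tᵢ,Tⱼ) = Cov(Xᵢ,Xⱼ); the off-diagonal part of the true-score variance is the same as above.
True-score variance = [0.87 + 0.66] + 0.58 = 1.53 + 0.58 = 2.11.
Reliability = 2.11 / 2.58 = 0.818.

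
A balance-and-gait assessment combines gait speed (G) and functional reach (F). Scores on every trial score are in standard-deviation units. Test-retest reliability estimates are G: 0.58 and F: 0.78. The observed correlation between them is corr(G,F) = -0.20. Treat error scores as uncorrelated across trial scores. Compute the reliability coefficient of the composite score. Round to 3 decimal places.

0.600

Var(G+F) = 2 + 2·[(-0.20)] = 2 − 0.4 = 1.6.
Because errors are independent across components, Cov(Tᵢ,Tⱼ) = Cov(Xᵢ,Xⱼ); the off-diagonal part of the true-score variance is the same as above.
True-score variance = [0.58 + 0.78] − 0.4 = 1.36 − 0.4 = 0.96.
Reliability = 0.96 / 1.6 = 0.600.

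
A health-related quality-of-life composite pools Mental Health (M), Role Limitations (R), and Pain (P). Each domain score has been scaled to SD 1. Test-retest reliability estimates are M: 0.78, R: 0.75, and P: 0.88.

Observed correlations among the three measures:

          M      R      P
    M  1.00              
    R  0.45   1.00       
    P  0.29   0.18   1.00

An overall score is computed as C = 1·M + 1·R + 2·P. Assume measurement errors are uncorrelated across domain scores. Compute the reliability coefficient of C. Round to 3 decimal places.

0.892

Var(C) = 1 + 1 + 2² + 2·[0.45 + 2·0.29 + 2·0.18] = 6 + 2.78 = 8.78.
Because errors are independent across components, Cov(Tᵢ,Tⱼ) = Cov(Xᵢ,Xⱼ); the off-diagonal part of the true-score variance is the same as above.
True-score variance = [0.78 + 0.75 + 2²·0.88] + 2.78 = 5.05 + 2.78 = 7.83.
Reliability = 7.83 / 8.78 = 0.892.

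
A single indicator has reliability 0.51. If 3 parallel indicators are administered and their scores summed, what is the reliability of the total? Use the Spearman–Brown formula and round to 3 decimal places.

0.757

ρ_k = kρ / (1 + (k−1)ρ) = 3·0.51 / (1 + 2·0.51) = 1.530 / 2.020 = 0.757.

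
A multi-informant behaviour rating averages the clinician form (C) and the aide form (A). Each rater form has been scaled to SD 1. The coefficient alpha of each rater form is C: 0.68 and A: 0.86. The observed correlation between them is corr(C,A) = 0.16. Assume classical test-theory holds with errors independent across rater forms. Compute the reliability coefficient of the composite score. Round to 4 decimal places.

Var(C+A) = 2 + 2·[0.16] = 2 + 0.32 = 2.32.
Under uncorrelated errors the observed covariances equal the true-score covariances, so only the own-variance terms attenuate.
True-score variance = [0.68 + 0.86] + 0.32 = 1.54 + 0.32 = 1.86.
Reliability = 1.86 / 2.32 = 0.8017.

0.8017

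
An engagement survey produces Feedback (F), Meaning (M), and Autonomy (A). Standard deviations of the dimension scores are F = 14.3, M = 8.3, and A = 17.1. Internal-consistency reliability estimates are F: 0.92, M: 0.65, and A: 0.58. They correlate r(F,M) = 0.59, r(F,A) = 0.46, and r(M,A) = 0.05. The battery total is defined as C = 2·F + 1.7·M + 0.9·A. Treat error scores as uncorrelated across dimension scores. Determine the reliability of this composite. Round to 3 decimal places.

Var(C) = 2²·14.3² + 1.7²·8.3² + 0.9²·17.1² + 2·[3.4·14.3·8.3·0.59 + 1.8·14.3·17.1·0.46 + 1.53·8.3·17.1·0.05] = 1253.9 + 902.841 = 2156.75.
Under uncorrelated errors the observed covariances equal the true-score covariances, so only the own-variance terms attenuate.
True-score variance = [2²·14.3²·0.92 + 1.7²·8.3²·0.65 + 0.9²·17.1²·0.58] + 902.841 = 1019.31 + 902.841 = 1922.15.
Reliability = 1922.15 / 2156.75 = 0.891.

0.891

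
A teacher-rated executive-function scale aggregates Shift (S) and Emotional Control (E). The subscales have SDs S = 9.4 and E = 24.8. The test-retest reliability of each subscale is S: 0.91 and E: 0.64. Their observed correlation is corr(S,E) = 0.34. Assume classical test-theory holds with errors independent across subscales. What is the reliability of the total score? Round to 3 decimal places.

Var(S+E) = 9.4² + 24.8² + 2·[9.4·24.8·0.34] = 703.4 + 158.522 = 861.922.
Under uncorrelated errors the observed covariances equal the true-score covariances, so only the own-variance terms attenuate.
True-score variance = [9.4²·0.91 + 24.8²·0.64] + 158.522 = 474.033 + 158.522 = 632.555.
Reliability = 632.555 / 861.922 = 0.734.

0.734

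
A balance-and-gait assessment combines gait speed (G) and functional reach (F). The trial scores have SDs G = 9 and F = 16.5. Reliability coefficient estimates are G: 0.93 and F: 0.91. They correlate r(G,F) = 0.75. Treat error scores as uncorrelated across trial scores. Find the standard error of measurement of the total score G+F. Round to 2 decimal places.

Var(total) = 353.25 + 222.75 = 576.
True-score variance = 323.077 + 222.75 = 545.827, so reliability = 0.9476.
Error variance = 576 − 545.827 = 30.1725; SEM = √30.1725 = 5.49.

5.49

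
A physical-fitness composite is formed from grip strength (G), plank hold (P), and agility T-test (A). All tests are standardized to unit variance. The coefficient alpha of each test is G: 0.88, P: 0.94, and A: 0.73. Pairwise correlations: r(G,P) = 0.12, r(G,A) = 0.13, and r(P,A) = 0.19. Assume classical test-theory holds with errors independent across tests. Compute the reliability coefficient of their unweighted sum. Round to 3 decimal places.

Var(G+P+A) = 3 + 2·[0.12 + 0.13 + 0.19] = 3 + 0.88 = 3.88.
With uncorrelated errors the cross-covariances are all true-score covariance, so they carry over unchanged; only the diagonal terms shrink to ρᵢσᵢ².
True-score variance = [0.88 + 0.94 + 0.73] + 0.88 = 2.55 + 0.88 = 3.43.
Reliability = 3.43 / 3.88 = 0.884.

0.884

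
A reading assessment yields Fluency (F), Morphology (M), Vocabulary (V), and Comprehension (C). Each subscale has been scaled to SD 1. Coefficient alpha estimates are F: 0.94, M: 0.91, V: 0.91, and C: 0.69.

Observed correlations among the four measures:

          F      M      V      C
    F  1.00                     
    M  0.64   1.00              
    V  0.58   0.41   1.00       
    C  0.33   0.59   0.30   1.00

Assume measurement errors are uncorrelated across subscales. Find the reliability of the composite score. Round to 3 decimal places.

Var(F+M+V+C) = 4 + 2·[0.64 + 0.58 + 0.33 + 0.41 + 0.59 + 0.30] = 4 + 5.7 = 9.7.
Under uncorrelated errors the observed covariances equal the true-score covariances, so only the own-variance terms attenuate.
True-score variance = [0.94 + 0.91 + 0.91 + 0.69] + 5.7 = 3.45 + 5.7 = 9.15.
Reliability = 9.15 / 9.7 = 0.943.

0.943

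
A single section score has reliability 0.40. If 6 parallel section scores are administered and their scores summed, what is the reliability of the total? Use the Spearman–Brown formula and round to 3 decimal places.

ρ_k = kρ / (1 + (k−1)ρ) = 6·0.40 / (1 + 5·0.40) = 2.400 / 3.000 = 0.800.

0.800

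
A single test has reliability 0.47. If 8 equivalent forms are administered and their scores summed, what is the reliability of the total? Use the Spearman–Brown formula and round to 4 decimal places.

0.8765

ρ_k = kρ / (1 + (k−1)ρ) = 8·0.47 / (1 + 7·0.47) = 3.760 / 4.290 = 0.8765.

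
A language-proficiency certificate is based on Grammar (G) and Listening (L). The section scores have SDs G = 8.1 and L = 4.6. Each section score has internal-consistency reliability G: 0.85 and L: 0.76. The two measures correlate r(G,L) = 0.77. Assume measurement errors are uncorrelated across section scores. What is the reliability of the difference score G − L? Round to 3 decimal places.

0.492

Var(G−L) = 8.1² + 4.6² − 2·8.1·4.6·0.77 = 86.77 − 57.3804 = 29.3896.
Because errors are independent across components, Cov(Tᵢ,Tⱼ) = Cov(Xᵢ,Xⱼ); the off-diagonal part of the true-score variance is the same as above.
True-score variance = [8.1²·0.85 + 4.6²·0.76] − 57.3804 = 71.8501 − 57.3804 = 14.4697.
Reliability = 14.4697 / 29.3896 = 0.492.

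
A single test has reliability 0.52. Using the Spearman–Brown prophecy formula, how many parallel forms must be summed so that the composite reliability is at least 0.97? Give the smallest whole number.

30

k ≥ ρ*(1−ρ₁)/(ρ₁(1−ρ*)) = 0.97·0.48 / (0.52·0.03) = 29.846.
Smallest integer k = 30.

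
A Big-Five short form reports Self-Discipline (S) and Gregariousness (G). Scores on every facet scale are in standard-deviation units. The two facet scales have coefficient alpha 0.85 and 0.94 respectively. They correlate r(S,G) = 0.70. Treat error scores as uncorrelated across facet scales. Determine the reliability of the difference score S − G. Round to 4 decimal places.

Var(S−G) = 1 + 1 − 2·0.70 = 2 − 1.4 = 0.6.
Because errors are independent across components, Cov(Tᵢ,Tⱼ) = Cov(Xᵢ,Xⱼ); the off-diagonal part of the true-score variance is the same as above.
True-score variance = [0.85 + 0.94] − 1.4 = 1.79 − 1.4 = 0.39.
Reliability = 0.39 / 0.6 = 0.6500.

0.6500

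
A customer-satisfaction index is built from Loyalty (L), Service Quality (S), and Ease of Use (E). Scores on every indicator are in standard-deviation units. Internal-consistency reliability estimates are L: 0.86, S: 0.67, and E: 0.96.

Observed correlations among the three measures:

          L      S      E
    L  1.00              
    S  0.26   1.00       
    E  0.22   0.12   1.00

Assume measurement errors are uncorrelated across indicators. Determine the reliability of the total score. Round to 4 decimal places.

0.8786

Var(L+S+E) = 3 + 2·[0.26 + 0.22 + 0.12] = 3 + 1.2 = 4.2.
Under uncorrelated errors the observed covariances equal the true-score covariances, so only the own-variance terms attenuate.
True-score variance = [0.86 + 0.67 + 0.96] + 1.2 = 2.49 + 1.2 = 3.69.
Reliability = 3.69 / 4.2 = 0.8786.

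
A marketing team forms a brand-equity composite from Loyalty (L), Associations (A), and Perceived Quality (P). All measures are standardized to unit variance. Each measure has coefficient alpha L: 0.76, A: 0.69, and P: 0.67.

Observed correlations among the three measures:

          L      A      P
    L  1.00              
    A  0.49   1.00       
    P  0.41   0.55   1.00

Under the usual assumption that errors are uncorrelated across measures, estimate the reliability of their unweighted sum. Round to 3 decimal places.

0.851

Var(L+A+P) = 3 + 2·[0.49 + 0.41 + 0.55] = 3 + 2.9 = 5.9.
Because errors are independent across components, Cov(Tᵢ,Tⱼ) = Cov(Xᵢ,Xⱼ); the off-diagonal part of the true-score variance is the same as above.
True-score variance = [0.76 + 0.69 + 0.67] + 2.9 = 2.12 + 2.9 = 5.02.
Reliability = 5.02 / 5.9 = 0.851.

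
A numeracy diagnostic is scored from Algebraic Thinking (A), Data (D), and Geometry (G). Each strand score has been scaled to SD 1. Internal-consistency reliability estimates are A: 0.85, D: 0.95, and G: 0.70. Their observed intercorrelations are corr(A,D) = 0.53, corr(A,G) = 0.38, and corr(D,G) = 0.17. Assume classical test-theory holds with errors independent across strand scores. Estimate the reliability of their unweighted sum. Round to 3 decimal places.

0.903

Var(A+D+G) = 3 + 2·[0.53 + 0.38 + 0.17] = 3 + 2.16 = 5.16.
With uncorrelated errors the cross-covariances are all true-score covariance, so they carry over unchanged; only the diagonal terms shrink to ρᵢσᵢ².
True-score variance = [0.85 + 0.95 + 0.70] + 2.16 = 2.5 + 2.16 = 4.66.
Reliability = 4.66 / 5.16 = 0.903.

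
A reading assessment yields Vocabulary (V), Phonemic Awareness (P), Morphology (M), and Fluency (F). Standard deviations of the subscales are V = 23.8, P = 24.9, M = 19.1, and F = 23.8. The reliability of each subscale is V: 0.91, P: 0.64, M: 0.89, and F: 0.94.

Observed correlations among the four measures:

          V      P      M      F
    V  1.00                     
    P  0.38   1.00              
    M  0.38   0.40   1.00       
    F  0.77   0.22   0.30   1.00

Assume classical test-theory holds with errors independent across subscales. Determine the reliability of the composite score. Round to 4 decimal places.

0.9259

Var(V+P+M+F) = 23.8² + 24.9² + 19.1² + 23.8² + 2·[23.8·24.9·0.38 + 23.8·19.1·0.38 + 23.8·23.8·0.77 + 24.9·19.1·0.40 + 24.9·23.8·0.22 + 19.1·23.8·0.30] = 2117.7 + 2582.16 = 4699.86.
Because errors are independent across components, Cov(Tᵢ,Tⱼ) = Cov(Xᵢ,Xⱼ); the off-diagonal part of the true-score variance is the same as above.
True-score variance = [23.8²·0.91 + 24.9²·0.64 + 19.1²·0.89 + 23.8²·0.94] + 2582.16 = 1769.4 + 2582.16 = 4351.56.
Reliability = 4351.56 / 4699.86 = 0.9259.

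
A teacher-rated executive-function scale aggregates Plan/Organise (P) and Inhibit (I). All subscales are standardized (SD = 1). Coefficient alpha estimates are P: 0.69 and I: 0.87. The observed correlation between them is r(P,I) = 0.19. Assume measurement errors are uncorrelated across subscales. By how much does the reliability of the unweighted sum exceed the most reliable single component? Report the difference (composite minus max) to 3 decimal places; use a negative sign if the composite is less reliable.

Var(sum) = 2 + 0.38 = 2.38; true-score variance = 1.56 + 0.38 = 1.94; composite reliability = 0.8151.
Max component reliability = 0.8700.
Difference = 0.8151 − 0.8700 = -0.055.

-0.055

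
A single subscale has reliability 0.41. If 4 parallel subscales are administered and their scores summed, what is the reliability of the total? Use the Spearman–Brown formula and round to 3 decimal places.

ρ_k = kρ / (1 + (k−1)ρ) = 4·0.41 / (1 + 3·0.41) = 1.640 / 2.230 = 0.735.

0.735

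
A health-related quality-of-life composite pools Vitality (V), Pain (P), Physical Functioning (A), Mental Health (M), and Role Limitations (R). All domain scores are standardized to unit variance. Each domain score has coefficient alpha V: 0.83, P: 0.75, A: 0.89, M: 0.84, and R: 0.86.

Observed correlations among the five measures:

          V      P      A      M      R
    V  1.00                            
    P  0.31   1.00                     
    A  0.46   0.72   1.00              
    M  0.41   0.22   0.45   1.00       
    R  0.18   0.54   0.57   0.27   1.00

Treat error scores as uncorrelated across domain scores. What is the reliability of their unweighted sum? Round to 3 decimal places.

Var(V+P+A+M+R) = 5 + 2·[0.31 + 0.46 + 0.41 + 0.18 + 0.72 + 0.22 + 0.54 + 0.45 + 0.57 + 0.27] = 5 + 8.26 = 13.26.
Under uncorrelated errors the observed covariances equal the true-score covariances, so only the own-variance terms attenuate.
True-score variance = [0.83 + 0.75 + 0.89 + 0.84 + 0.86] + 8.26 = 4.17 + 8.26 = 12.43.
Reliability = 12.43 / 13.26 = 0.937.

0.937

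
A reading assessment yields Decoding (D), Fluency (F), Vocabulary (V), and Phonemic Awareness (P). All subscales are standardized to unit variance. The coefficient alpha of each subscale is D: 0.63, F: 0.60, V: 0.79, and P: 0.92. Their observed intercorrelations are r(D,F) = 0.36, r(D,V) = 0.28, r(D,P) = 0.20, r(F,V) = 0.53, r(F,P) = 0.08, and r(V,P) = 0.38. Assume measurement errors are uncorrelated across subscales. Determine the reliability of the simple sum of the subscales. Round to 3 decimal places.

Var(D+F+V+P) = 4 + 2·[0.36 + 0.28 + 0.20 + 0.53 + 0.08 + 0.38] = 4 + 3.66 = 7.66.
Under uncorrelated errors the observed covariances equal the true-score covariances, so only the own-variance terms attenuate.
True-score variance = [0.63 + 0.60 + 0.79 + 0.92] + 3.66 = 2.94 + 3.66 = 6.6.
Reliability = 6.6 / 7.66 = 0.862.

0.862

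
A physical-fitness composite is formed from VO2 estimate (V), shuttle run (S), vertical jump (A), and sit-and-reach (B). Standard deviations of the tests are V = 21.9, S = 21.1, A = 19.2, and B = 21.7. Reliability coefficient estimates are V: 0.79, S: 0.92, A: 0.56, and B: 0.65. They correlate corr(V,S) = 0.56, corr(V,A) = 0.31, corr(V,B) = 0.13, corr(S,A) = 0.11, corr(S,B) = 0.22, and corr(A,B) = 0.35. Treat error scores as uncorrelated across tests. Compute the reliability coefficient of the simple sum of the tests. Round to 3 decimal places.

Var(V+S+A+B) = 21.9² + 21.1² + 19.2² + 21.7² + 2·[21.9·21.1·0.56 + 21.9·19.2·0.31 + 21.9·21.7·0.13 + 21.1·19.2·0.11 + 21.1·21.7·0.22 + 19.2·21.7·0.35] = 1764.35 + 1484.04 = 3248.39.
Because errors are independent across components, Cov(Tᵢ,Tⱼ) = Cov(Xᵢ,Xⱼ); the off-diagonal part of the true-score variance is the same as above.
True-score variance = [21.9²·0.79 + 21.1²·0.92 + 19.2²·0.56 + 21.7²·0.65] + 1484.04 = 1301 + 1484.04 = 2785.04.
Reliability = 2785.04 / 3248.39 = 0.857.

0.857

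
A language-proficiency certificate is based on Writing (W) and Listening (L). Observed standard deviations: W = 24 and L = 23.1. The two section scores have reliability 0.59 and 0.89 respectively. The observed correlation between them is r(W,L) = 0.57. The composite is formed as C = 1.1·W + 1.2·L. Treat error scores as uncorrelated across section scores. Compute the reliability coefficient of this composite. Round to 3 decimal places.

0.839

Var(C) = 1.1²·24² + 1.2²·23.1² + 2·[1.32·24·23.1·0.57] = 1465.36 + 834.261 = 2299.62.
With uncorrelated errors the cross-covariances are all true-score covariance, so they carry over unchanged; only the diagonal terms shrink to ρᵢσᵢ².
True-score variance = [1.1²·24²·0.59 + 1.2²·23.1²·0.89] + 834.261 = 1095.08 + 834.261 = 1929.34.
Reliability = 1929.34 / 2299.62 = 0.839.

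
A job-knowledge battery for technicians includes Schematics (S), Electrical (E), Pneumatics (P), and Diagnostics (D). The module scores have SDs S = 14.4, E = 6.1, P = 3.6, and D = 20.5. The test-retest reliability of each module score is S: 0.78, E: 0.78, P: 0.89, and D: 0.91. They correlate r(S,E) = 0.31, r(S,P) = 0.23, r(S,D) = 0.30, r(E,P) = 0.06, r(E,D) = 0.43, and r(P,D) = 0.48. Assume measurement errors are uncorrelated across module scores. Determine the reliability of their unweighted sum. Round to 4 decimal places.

Var(S+E+P+D) = 14.4² + 6.1² + 3.6² + 20.5² + 2·[14.4·6.1·0.31 + 14.4·3.6·0.23 + 14.4·20.5·0.30 + 6.1·3.6·0.06 + 6.1·20.5·0.43 + 3.6·20.5·0.48] = 677.78 + 436.453 = 1114.23.
Because errors are independent across components, Cov(Tᵢ,Tⱼ) = Cov(Xᵢ,Xⱼ); the off-diagonal part of the true-score variance is the same as above.
True-score variance = [14.4²·0.78 + 6.1²·0.78 + 3.6²·0.89 + 20.5²·0.91] + 436.453 = 584.726 + 436.453 = 1021.18.
Reliability = 1021.18 / 1114.23 = 0.9165.

0.9165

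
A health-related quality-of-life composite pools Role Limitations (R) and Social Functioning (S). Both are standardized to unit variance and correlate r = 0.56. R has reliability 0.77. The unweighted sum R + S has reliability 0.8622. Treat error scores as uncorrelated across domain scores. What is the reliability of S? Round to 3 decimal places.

Var(R+S) = 2 + 2·0.56 = 3.120.
True-score variance = ρ_R + ρ_S + 2·0.56, so 0.8622 = (0.77 + ρ_S + 1.12) / 3.120.
ρ_S = 0.8622·3.120 − 0.77 − 1.12 = 0.800.

0.800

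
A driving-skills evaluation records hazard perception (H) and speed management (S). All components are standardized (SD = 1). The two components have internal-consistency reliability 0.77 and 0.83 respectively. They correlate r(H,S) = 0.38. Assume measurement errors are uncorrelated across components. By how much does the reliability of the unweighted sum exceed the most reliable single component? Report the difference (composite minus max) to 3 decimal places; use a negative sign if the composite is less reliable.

Var(sum) = 2 + 0.76 = 2.76; true-score variance = 1.6 + 0.76 = 2.36; composite reliability = 0.8551.
Max component reliability = 0.8300.
Difference = 0.8551 − 0.8300 = 0.025.

0.025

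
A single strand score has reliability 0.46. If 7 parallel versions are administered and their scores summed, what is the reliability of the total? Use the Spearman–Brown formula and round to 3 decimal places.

ρ_k = kρ / (1 + (k−1)ρ) = 7·0.46 / (1 + 6·0.46) = 3.220 / 3.760 = 0.856.

0.856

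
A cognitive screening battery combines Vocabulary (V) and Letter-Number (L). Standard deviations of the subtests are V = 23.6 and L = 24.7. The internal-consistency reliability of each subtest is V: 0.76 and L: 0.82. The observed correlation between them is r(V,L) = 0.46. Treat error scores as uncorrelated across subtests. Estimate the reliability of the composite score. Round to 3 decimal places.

Var(V+L) = 23.6² + 24.7² + 2·[23.6·24.7·0.46] = 1167.05 + 536.286 = 1703.34.
Under uncorrelated errors the observed covariances equal the true-score covariances, so only the own-variance terms attenuate.
True-score variance = [23.6²·0.76 + 24.7²·0.82] + 536.286 = 923.563 + 536.286 = 1459.85.
Reliability = 1459.85 / 1703.34 = 0.857.

0.857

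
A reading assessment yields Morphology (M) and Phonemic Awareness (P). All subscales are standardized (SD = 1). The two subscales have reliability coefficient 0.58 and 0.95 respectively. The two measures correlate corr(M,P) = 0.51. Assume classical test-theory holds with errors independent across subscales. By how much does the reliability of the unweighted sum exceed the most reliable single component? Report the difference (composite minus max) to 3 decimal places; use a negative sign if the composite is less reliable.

-0.106

Var(sum) = 2 + 1.02 = 3.02; true-score variance = 1.53 + 1.02 = 2.55; composite reliability = 0.8444.
Max component reliability = 0.9500.
Difference = 0.8444 − 0.9500 = -0.106.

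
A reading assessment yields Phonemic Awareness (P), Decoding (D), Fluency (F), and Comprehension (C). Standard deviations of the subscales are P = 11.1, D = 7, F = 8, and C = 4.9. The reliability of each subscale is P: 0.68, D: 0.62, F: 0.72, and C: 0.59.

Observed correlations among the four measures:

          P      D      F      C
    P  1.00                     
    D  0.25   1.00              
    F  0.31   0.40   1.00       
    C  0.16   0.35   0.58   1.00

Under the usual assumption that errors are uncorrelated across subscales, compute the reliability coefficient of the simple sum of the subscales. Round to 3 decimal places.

0.823

Var(P+D+F+C) = 11.1² + 7² + 8² + 4.9² + 2·[11.1·7·0.25 + 11.1·8·0.31 + 11.1·4.9·0.16 + 7·8·0.40 + 7·4.9·0.35 + 8·4.9·0.58] = 260.22 + 225.593 = 485.813.
Because errors are independent across components, Cov(Tᵢ,Tⱼ) = Cov(Xᵢ,Xⱼ); the off-diagonal part of the true-score variance is the same as above.
True-score variance = [11.1²·0.68 + 7²·0.62 + 8²·0.72 + 4.9²·0.59] + 225.593 = 174.409 + 225.593 = 400.002.
Reliability = 400.002 / 485.813 = 0.823.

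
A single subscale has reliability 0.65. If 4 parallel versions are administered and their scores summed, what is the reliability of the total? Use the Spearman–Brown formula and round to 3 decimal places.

0.881

ρ_k = kρ / (1 + (k−1)ρ) = 4·0.65 / (1 + 3·0.65) = 2.600 / 2.950 = 0.881.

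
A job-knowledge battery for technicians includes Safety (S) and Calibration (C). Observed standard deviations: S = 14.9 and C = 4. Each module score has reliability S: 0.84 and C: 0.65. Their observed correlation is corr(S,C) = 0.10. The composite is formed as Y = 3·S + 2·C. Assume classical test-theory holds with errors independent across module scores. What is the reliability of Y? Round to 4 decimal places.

Var(Y) = 3²·14.9² + 2²·4² + 2·[6·14.9·4·0.10] = 2062.09 + 71.52 = 2133.61.
With uncorrelated errors the cross-covariances are all true-score covariance, so they carry over unchanged; only the diagonal terms shrink to ρᵢσᵢ².
True-score variance = [3²·14.9²·0.84 + 2²·4²·0.65] + 71.52 = 1720 + 71.52 = 1791.52.
Reliability = 1791.52 / 2133.61 = 0.8397.

0.8397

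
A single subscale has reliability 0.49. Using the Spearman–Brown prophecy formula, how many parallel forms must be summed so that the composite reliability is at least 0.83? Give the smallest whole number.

k ≥ ρ*(1−ρ₁)/(ρ₁(1−ρ*)) = 0.83·0.51 / (0.49·0.17) = 5.082.
Smallest integer k = 6.

6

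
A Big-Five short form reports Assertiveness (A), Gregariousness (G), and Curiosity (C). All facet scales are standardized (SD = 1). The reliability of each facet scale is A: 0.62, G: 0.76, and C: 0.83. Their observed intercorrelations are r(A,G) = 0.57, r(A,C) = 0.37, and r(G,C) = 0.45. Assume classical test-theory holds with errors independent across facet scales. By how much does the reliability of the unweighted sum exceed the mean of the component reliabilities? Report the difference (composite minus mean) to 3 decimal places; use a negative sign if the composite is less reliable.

0.127

Var(sum) = 3 + 2.78 = 5.78; true-score variance = 2.21 + 2.78 = 4.99; composite reliability = 0.8633.
Mean component reliability = 0.7367.
Difference = 0.8633 − 0.7367 = 0.127.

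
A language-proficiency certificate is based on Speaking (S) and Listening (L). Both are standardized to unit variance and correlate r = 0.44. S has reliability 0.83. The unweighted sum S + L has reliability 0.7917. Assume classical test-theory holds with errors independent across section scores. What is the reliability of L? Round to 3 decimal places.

Var(S+L) = 2 + 2·0.44 = 2.880.
True-score variance = ρ_S + ρ_L + 2·0.44, so 0.7917 = (0.83 + ρ_L + 0.88) / 2.880.
ρ_L = 0.7917·2.880 − 0.83 − 0.88 = 0.570.

0.570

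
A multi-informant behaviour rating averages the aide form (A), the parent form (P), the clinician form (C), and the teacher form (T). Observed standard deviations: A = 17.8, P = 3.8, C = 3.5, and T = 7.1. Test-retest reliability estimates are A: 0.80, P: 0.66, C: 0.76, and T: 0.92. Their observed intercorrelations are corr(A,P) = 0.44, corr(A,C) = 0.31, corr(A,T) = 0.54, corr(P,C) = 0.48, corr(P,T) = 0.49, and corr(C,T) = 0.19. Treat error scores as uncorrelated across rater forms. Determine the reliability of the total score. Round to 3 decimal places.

0.889

Var(A+P+C+T) = 17.8² + 3.8² + 3.5² + 7.1² + 2·[17.8·3.8·0.44 + 17.8·3.5·0.31 + 17.8·7.1·0.54 + 3.8·3.5·0.48 + 3.8·7.1·0.49 + 3.5·7.1·0.19] = 393.94 + 283.291 = 677.231.
Because errors are independent across components, Cov(Tᵢ,Tⱼ) = Cov(Xᵢ,Xⱼ); the off-diagonal part of the true-score variance is the same as above.
True-score variance = [17.8²·0.80 + 3.8²·0.66 + 3.5²·0.76 + 7.1²·0.92] + 283.291 = 318.69 + 283.291 = 601.981.
Reliability = 601.981 / 677.231 = 0.889.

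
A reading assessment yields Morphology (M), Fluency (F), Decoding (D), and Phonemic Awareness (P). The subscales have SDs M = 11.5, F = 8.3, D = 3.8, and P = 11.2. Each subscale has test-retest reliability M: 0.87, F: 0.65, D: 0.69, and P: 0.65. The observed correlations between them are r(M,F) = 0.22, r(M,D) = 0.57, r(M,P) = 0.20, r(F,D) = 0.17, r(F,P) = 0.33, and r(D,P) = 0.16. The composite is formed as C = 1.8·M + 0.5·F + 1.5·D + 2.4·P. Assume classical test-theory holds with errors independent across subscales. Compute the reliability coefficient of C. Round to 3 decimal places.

Var(C) = 1.8²·11.5² + 0.5²·8.3² + 1.5²·3.8² + 2.4²·11.2² + 2·[0.9·11.5·8.3·0.22 + 2.7·11.5·3.8·0.57 + 4.32·11.5·11.2·0.20 + 0.75·8.3·3.8·0.17 + 1.2·8.3·11.2·0.33 + 3.6·3.8·11.2·0.16] = 1200.74 + 525.569 = 1726.31.
Because errors are independent across components, Cov(Tᵢ,Tⱼ) = Cov(Xᵢ,Xⱼ); the off-diagonal part of the true-score variance is the same as above.
True-score variance = [1.8²·11.5²·0.87 + 0.5²·8.3²·0.65 + 1.5²·3.8²·0.69 + 2.4²·11.2²·0.65] + 525.569 = 876.046 + 525.569 = 1401.62.
Reliability = 1401.62 / 1726.31 = 0.812.

0.812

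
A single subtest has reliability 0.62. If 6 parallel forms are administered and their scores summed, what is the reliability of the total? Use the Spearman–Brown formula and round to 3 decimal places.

0.907

ρ_k = kρ / (1 + (k−1)ρ) = 6·0.62 / (1 + 5·0.62) = 3.720 / 4.100 = 0.907.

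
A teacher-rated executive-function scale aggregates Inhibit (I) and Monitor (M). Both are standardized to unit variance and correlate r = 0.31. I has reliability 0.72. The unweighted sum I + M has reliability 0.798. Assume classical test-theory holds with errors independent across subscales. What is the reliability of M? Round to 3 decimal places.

Var(I+M) = 2 + 2·0.31 = 2.620.
True-score variance = ρ_I + ρ_M + 2·0.31, so 0.798 = (0.72 + ρ_M + 0.62) / 2.620.
ρ_M = 0.798·2.620 − 0.72 − 0.62 = 0.751.

0.751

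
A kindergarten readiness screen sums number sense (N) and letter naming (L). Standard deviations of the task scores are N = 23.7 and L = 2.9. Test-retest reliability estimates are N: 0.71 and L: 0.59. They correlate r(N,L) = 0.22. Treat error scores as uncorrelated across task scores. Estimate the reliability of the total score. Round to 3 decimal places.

Var(N+L) = 23.7² + 2.9² + 2·[23.7·2.9·0.22] = 570.1 + 30.2412 = 600.341.
With uncorrelated errors the cross-covariances are all true-score covariance, so they carry over unchanged; only the diagonal terms shrink to ρᵢσᵢ².
True-score variance = [23.7²·0.71 + 2.9²·0.59] + 30.2412 = 403.762 + 30.2412 = 434.003.
Reliability = 434.003 / 600.341 = 0.723.

0.723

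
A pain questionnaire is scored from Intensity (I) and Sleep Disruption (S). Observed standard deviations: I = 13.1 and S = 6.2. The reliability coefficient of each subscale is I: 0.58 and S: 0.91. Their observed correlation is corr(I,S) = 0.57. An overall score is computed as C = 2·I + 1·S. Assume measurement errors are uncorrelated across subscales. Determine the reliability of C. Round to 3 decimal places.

0.679

Var(C) = 2²·13.1² + 6.2² + 2·[2·13.1·6.2·0.57] = 724.88 + 185.182 = 910.062.
Because errors are independent across components, Cov(Tᵢ,Tⱼ) = Cov(Xᵢ,Xⱼ); the off-diagonal part of the true-score variance is the same as above.
True-score variance = [2²·13.1²·0.58 + 6.2²·0.91] + 185.182 = 433.116 + 185.182 = 618.297.
Reliability = 618.297 / 910.062 = 0.679.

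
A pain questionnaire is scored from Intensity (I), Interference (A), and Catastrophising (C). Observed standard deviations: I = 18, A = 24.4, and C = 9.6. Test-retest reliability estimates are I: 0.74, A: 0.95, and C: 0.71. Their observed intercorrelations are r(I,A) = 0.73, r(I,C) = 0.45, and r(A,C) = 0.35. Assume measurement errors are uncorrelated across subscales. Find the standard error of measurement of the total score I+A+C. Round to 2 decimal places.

11.86

Var(total) = 1011.52 + 960.72 = 1972.24.
True-score variance = 870.786 + 960.72 = 1831.51, so reliability = 0.9286.
Error variance = 1972.24 − 1831.51 = 140.734; SEM = √140.734 = 11.86.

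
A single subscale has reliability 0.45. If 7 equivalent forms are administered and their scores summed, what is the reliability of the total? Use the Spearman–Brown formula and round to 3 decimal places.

ρ_k = kρ / (1 + (k−1)ρ) = 7·0.45 / (1 + 6·0.45) = 3.150 / 3.700 = 0.851.

0.851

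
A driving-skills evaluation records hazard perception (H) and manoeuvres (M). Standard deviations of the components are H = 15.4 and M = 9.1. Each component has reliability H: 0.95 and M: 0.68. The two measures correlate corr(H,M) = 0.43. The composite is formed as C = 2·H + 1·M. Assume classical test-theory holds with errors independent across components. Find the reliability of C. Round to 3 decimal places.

Var(C) = 2²·15.4² + 9.1² + 2·[2·15.4·9.1·0.43] = 1031.45 + 241.041 = 1272.49.
With uncorrelated errors the cross-covariances are all true-score covariance, so they carry over unchanged; only the diagonal terms shrink to ρᵢσᵢ².
True-score variance = [2²·15.4²·0.95 + 9.1²·0.68] + 241.041 = 957.519 + 241.041 = 1198.56.
Reliability = 1198.56 / 1272.49 = 0.942.

0.942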